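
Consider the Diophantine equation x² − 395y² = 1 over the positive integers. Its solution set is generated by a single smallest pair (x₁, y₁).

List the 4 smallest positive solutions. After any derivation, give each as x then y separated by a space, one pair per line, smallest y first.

159 8
50561 2544
16078239 808984
5112829441 257254368

√395 → a₀=19, period (1,6,1,38); ℓ=4 even so k=3
a_0=19:  p_0=19·1+0=19,  q_0=19·0+1=1
a_1=1:  p_1=1·19+1=20,  q_1=1·1+0=1
a_2=6:  p_2=6·20+19=139,  q_2=6·1+1=7
a_3=1:  p_3=1·139+20=159,  q_3=1·7+1=8
→ (159, 8).  Check: 159²=25281, 395·8²=25280, difference 1.
n=2: (159,8)∘(159,8) = (159·159+395·8·8, 159·8+8·159) = (50561,2544)
n=3: (50561,2544)∘(159,8) = (159·50561+395·8·2544, 159·2544+8·50561) = (16078239,808984)
n=4: (16078239,808984)∘(159,8) = (159·16078239+395·8·808984, 159·808984+8·16078239) = (5112829441,257254368)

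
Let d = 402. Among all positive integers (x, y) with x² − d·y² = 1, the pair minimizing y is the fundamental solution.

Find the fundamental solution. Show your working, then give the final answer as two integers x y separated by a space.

401 20

√402 = [20; 20,40, …], period ℓ=2 (even) → k=1
i=0: a=20 ⇒ p=20, q=1
i=1: a=20 ⇒ p=401, q=20
(x₁, y₁) = (401, 20);  401² − 402·20² = 1 ✓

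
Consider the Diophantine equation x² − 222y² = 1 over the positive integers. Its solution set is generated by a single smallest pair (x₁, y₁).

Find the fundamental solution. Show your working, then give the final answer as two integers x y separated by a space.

149 10

[14; 1,8,1,28] for √222; ℓ=4 ⇒ convergent index 3
i=0: a=14 ⇒ p=14, q=1
i=1: a=1 ⇒ p=15, q=1
i=2: a=8 ⇒ p=134, q=9
i=3: a=1 ⇒ p=149, q=10
fundamental: x₁=149, y₁=10  (since 22201 − 222·100 = 1)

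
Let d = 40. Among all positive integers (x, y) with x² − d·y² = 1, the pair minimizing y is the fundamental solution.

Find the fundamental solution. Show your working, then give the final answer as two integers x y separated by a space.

√40 = [6; 3,12, …], period ℓ=2 (even) → k=1
i=0: a=6 ⇒ p=6, q=1
i=1: a=3 ⇒ p=19, q=3
(x₁, y₁) = (19, 3);  19² − 40·3² = 1 ✓

19 3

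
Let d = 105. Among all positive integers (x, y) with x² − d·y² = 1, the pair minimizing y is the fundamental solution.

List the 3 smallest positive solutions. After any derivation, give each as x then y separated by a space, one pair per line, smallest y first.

41 4
3361 328
275561 26892

d=105: √d = [10; 4,20] (ℓ=2, even), read p_1/q_1
a_0=10:  p_0=10·1+0=10,  q_0=10·0+1=1
a_1=4:  p_1=4·10+1=41,  q_1=4·1+0=4
(x₁, y₁) = (41, 4);  41² − 105·4² = 1 ✓
(x_2, y_2) = (41·41 + 105·4·4, 41·4 + 4·41) = (3361, 328)
(x_3, y_3) = (41·3361 + 105·4·328, 41·328 + 4·3361) = (275561, 26892)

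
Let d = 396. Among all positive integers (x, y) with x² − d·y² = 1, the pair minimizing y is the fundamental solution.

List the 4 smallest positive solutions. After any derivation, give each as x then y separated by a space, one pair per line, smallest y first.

199 10
79201 3980
31521799 1584030
12545596801 630439960

√396 = [19; 1,8,1,38, …], period ℓ=4 (even) → k=3
i=0: a=19 ⇒ p=19, q=1
i=1: a=1 ⇒ p=20, q=1
i=2: a=8 ⇒ p=179, q=9
i=3: a=1 ⇒ p=199, q=10
→ (199, 10).  Check: 199²=39601, 396·10²=39600, difference 1.
k=2:  x_2 = 199·199+396·10·10 = 79201,  y_2 = 199·10+10·199 = 3980
k=3:  x_3 = 199·79201+396·10·3980 = 31521799,  y_3 = 199·3980+10·79201 = 1584030
k=4:  x_4 = 199·31521799+396·10·1584030 = 12545596801,  y_4 = 199·1584030+10·31521799 = 630439960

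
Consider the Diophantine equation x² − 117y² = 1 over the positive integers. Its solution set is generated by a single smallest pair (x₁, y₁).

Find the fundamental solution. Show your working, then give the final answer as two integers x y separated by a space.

d=117: √d = [10; 1,4,2,4,1,20] (ℓ=6, even), read p_5/q_5
step 0: (10, 1)  from 10·(1,0) + (0,1)
step 1: (11, 1)  from 1·(10,1) + (1,0)
step 2: (54, 5)  from 4·(11,1) + (10,1)
step 3: (119, 11)  from 2·(54,5) + (11,1)
step 4: (530, 49)  from 4·(119,11) + (54,5)
step 5: (649, 60)  from 1·(530,49) + (119,11)
(x₁, y₁) = (649, 60);  649² − 117·60² = 1 ✓

649 60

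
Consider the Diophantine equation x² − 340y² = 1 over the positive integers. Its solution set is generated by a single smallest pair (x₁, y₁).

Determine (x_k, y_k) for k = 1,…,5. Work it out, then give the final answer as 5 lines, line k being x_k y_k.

285769 15498
163327842721 8857695924
93348068572789129 5062509812995614
53351968415791425367681 2893416733491029538408
30492677324331251603220874249 1653697613020933530509635890

[18; 2,3,1,1,1,…,3,2,36] for √340; ℓ=14 ⇒ convergent index 13
step 0: (18, 1)  from 18·(1,0) + (0,1)
step 1: (37, 2)  from 2·(18,1) + (1,0)
…
step 3: (166, 9)  from 1·(129,7) + (37,2)
…
step 8: (7265, 394)  from 1·(6509,353) + (756,41)
step 9: (13774, 747)  from 1·(7265,394) + (6509,353)
…
step 12: (125478, 6805)  from 3·(34813,1888) + (21039,1141)
step 13: (285769, 15498)  from 2·(125478,6805) + (34813,1888)
fundamental: x₁=285769, y₁=15498  (since 81663921361 − 340·240188004 = 1)
k=2:  x_2 = 285769·285769+340·15498·15498 = 163327842721,  y_2 = 285769·15498+15498·285769 = 8857695924
k=3:  x_3 = 285769·163327842721+340·15498·8857695924 = 93348068572789129,  y_3 = 285769·8857695924+15498·163327842721 = 5062509812995614
k=4:  x_4 = 285769·93348068572789129+340·15498·5062509812995614 = 53351968415791425367681,  y_4 = 285769·5062509812995614+15498·93348068572789129 = 2893416733491029538408
k=5:  x_5 = 285769·53351968415791425367681+340·15498·2893416733491029538408 = 30492677324331251603220874249,  y_5 = 285769·2893416733491029538408+15498·53351968415791425367681 = 1653697613020933530509635890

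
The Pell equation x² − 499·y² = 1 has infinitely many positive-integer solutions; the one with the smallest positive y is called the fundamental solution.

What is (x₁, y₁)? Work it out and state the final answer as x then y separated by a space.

4490 201

√499 = [22; 2,1,21,1,2,44, …], period ℓ=6 (even) → k=5
step 0: (22, 1)  from 22·(1,0) + (0,1)
…
step 4: (1519, 68)  from 1·(1452,65) + (67,3)
step 5: (4490, 201)  from 2·(1519,68) + (1452,65)
→ (4490, 201).  Check: 4490²=20160100, 499·201²=20160099, difference 1.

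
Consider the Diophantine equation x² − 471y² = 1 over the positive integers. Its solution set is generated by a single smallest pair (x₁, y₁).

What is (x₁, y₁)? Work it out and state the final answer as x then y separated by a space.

√471 → a₀=21, period (1,2,2,1,3,…,2,1,42); ℓ=14 even so k=13
step 0: (21, 1)  from 21·(1,0) + (0,1)
step 1: (22, 1)  from 1·(21,1) + (1,0)
step 2: (65, 3)  from 2·(22,1) + (21,1)
…
step 4: (217, 10)  from 1·(152,7) + (65,3)
…
step 8: (198665, 9154)  from 4·(48809,2249) + (3429,158)
step 9: (644804, 29711)  from 3·(198665,9154) + (48809,2249)
step 10: (843469, 38865)  from 1·(644804,29711) + (198665,9154)
…
step 12: (5506953, 253747)  from 2·(2331742,107441) + (843469,38865)
step 13: (7838695, 361188)  from 1·(5506953,253747) + (2331742,107441)
→ (7838695, 361188).  Check: 7838695²=61445139303025, 471·361188²=61445139303024, difference 1.

7838695 361188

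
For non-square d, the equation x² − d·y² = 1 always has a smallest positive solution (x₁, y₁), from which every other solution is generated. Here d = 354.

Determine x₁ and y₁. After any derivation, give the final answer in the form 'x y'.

258065 13716

√354 = [18; 1,4,2,2,18,2,2,4,1,36, …], period ℓ=10 (even) → k=9
step 0: (18, 1)  from 18·(1,0) + (0,1)
step 1: (19, 1)  from 1·(18,1) + (1,0)
step 2: (94, 5)  from 4·(19,1) + (18,1)
…
step 4: (508, 27)  from 2·(207,11) + (94,5)
step 5: (9351, 497)  from 18·(508,27) + (207,11)
…
step 8: (210294, 11177)  from 4·(47771,2539) + (19210,1021)
step 9: (258065, 13716)  from 1·(210294,11177) + (47771,2539)
(x₁, y₁) = (258065, 13716);  258065² − 354·13716² = 1 ✓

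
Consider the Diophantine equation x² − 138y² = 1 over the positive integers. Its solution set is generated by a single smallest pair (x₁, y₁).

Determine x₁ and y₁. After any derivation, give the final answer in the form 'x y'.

47 4

d=138: √d = [11; 1,2,1,22] (ℓ=4, even), read p_3/q_3
i=0: a=11 ⇒ p=11, q=1
…
i=2: a=2 ⇒ p=35, q=3
i=3: a=1 ⇒ p=47, q=4
fundamental: x₁=47, y₁=4  (since 2209 − 138·16 = 1)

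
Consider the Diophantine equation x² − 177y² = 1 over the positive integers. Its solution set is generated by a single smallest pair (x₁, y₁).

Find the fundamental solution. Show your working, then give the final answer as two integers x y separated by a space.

√177 = [13; 3,3,2,8,2,3,3,26, …], period ℓ=8 (even) → k=7
step 0: (13, 1)  from 13·(1,0) + (0,1)
step 1: (40, 3)  from 3·(13,1) + (1,0)
step 2: (133, 10)  from 3·(40,3) + (13,1)
step 3: (306, 23)  from 2·(133,10) + (40,3)
step 4: (2581, 194)  from 8·(306,23) + (133,10)
…
step 6: (18985, 1427)  from 3·(5468,411) + (2581,194)
step 7: (62423, 4692)  from 3·(18985,1427) + (5468,411)
→ (62423, 4692).  Check: 62423²=3896630929, 177·4692²=3896630928, difference 1.

62423 4692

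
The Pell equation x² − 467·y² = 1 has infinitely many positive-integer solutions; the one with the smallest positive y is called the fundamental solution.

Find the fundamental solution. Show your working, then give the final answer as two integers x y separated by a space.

1625626 75225

d=467: √d = [21; 1,1,1,1,3,…,1,1,42] (ℓ=14, even), read p_13/q_13
step 0: (21, 1)  from 21·(1,0) + (0,1)
step 1: (22, 1)  from 1·(21,1) + (1,0)
step 2: (43, 2)  from 1·(22,1) + (21,1)
…
step 4: (108, 5)  from 1·(65,3) + (43,2)
step 5: (389, 18)  from 3·(108,5) + (65,3)
step 6: (1275, 59)  from 3·(389,18) + (108,5)
…
step 8: (82767, 3830)  from 3·(27164,1257) + (1275,59)
…
step 11: (633697, 29324)  from 1·(358232,16577) + (275465,12747)
step 12: (991929, 45901)  from 1·(633697,29324) + (358232,16577)
step 13: (1625626, 75225)  from 1·(991929,45901) + (633697,29324)
fundamental: x₁=1625626, y₁=75225  (since 2642659891876 − 467·5658800625 = 1)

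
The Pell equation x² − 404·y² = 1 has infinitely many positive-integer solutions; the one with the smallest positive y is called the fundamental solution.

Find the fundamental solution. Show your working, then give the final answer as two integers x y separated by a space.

201 10

d=404: √d = [20; 10,40] (ℓ=2, even), read p_1/q_1
step 0: (20, 1)  from 20·(1,0) + (0,1)
step 1: (201, 10)  from 10·(20,1) + (1,0)
(x₁, y₁) = (201, 10);  201² − 404·10² = 1 ✓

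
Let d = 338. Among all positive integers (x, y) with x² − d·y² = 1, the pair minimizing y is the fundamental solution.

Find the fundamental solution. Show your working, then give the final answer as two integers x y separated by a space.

114243 6214

[18; 2,1,1,2,36] for √338; ℓ=5 ⇒ convergent index 9
step 0: (18, 1)  from 18·(1,0) + (0,1)
step 1: (37, 2)  from 2·(18,1) + (1,0)
step 2: (55, 3)  from 1·(37,2) + (18,1)
step 3: (92, 5)  from 1·(55,3) + (37,2)
…
step 5: (8696, 473)  from 36·(239,13) + (92,5)
…
step 8: (43958, 2391)  from 1·(26327,1432) + (17631,959)
step 9: (114243, 6214)  from 2·(43958,2391) + (26327,1432)
(x₁, y₁) = (114243, 6214);  114243² − 338·6214² = 1 ✓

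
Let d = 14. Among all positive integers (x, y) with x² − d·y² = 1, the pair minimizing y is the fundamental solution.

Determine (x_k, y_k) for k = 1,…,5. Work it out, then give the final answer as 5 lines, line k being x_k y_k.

15 4
449 120
13455 3596
403201 107760
12082575 3229204

√14 = [3; 1,2,1,6, …], period ℓ=4 (even) → k=3
a_0=3:  p_0=3·1+0=3,  q_0=3·0+1=1
a_1=1:  p_1=1·3+1=4,  q_1=1·1+0=1
a_2=2:  p_2=2·4+3=11,  q_2=2·1+1=3
a_3=1:  p_3=1·11+4=15,  q_3=1·3+1=4
→ (15, 4).  Check: 15²=225, 14·4²=224, difference 1.
(15+4√14)^2 = 449 + 120√14
(15+4√14)^3 = 13455 + 3596√14
(15+4√14)^4 = 403201 + 107760√14
(15+4√14)^5 = 12082575 + 3229204√14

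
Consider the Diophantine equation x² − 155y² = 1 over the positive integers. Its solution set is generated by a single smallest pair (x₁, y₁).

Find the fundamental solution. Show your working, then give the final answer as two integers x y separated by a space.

√155 = [12; 2,4,2,24, …], period ℓ=4 (even) → k=3
a_0=12:  p_0=12·1+0=12,  q_0=12·0+1=1
a_1=2:  p_1=2·12+1=25,  q_1=2·1+0=2
a_2=4:  p_2=4·25+12=112,  q_2=4·2+1=9
a_3=2:  p_3=2·112+25=249,  q_3=2·9+2=20
→ (249, 20).  Check: 249²=62001, 155·20²=62000, difference 1.

249 20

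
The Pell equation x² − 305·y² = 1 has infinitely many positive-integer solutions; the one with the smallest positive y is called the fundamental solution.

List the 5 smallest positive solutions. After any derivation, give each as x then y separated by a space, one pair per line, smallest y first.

489 28
478241 27384
467719209 26781524
457428908161 26192303088
447365004462249 25616045638540

d=305: √d = [17; 2,6,2,34] (ℓ=4, even), read p_3/q_3
i=0: a=17 ⇒ p=17, q=1
…
i=2: a=6 ⇒ p=227, q=13
i=3: a=2 ⇒ p=489, q=28
(x₁, y₁) = (489, 28);  489² − 305·28² = 1 ✓
(489+28√305)^2 = 478241 + 27384√305
(489+28√305)^3 = 467719209 + 26781524√305
(489+28√305)^4 = 457428908161 + 26192303088√305
(489+28√305)^5 = 447365004462249 + 25616045638540√305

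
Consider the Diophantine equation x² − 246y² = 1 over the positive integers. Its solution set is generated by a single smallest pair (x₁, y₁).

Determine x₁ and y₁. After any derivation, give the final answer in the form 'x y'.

88805 5662

d=246: √d = [15; 1,2,5,1,14,1,5,2,1,30] (ℓ=10, even), read p_9/q_9
step 0: (15, 1)  from 15·(1,0) + (0,1)
step 1: (16, 1)  from 1·(15,1) + (1,0)
…
step 3: (251, 16)  from 5·(47,3) + (16,1)
…
step 5: (4423, 282)  from 14·(298,19) + (251,16)
…
step 8: (60777, 3875)  from 2·(28028,1787) + (4721,301)
step 9: (88805, 5662)  from 1·(60777,3875) + (28028,1787)
→ (88805, 5662).  Check: 88805²=7886328025, 246·5662²=7886328024, difference 1.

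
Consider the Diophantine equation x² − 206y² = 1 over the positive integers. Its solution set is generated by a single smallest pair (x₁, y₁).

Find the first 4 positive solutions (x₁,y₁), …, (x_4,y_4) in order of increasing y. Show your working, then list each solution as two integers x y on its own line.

59535 4148
7088832449 493902360
844067279642895 58808954001052
100503090979990675201 7002382152411359280

√206 = [14; 2,1,5,14,5,1,2,28, …], period ℓ=8 (even) → k=7
step 0: (14, 1)  from 14·(1,0) + (0,1)
…
step 4: (3459, 241)  from 14·(244,17) + (43,3)
step 5: (17539, 1222)  from 5·(3459,241) + (244,17)
step 6: (20998, 1463)  from 1·(17539,1222) + (3459,241)
step 7: (59535, 4148)  from 2·(20998,1463) + (17539,1222)
(x₁, y₁) = (59535, 4148);  59535² − 206·4148² = 1 ✓
(x_2, y_2) = (59535·59535 + 206·4148·4148, 59535·4148 + 4148·59535) = (7088832449, 493902360)
(x_3, y_3) = (59535·7088832449 + 206·4148·493902360, 59535·493902360 + 4148·7088832449) = (844067279642895, 58808954001052)
(x_4, y_4) = (59535·844067279642895 + 206·4148·58808954001052, 59535·58808954001052 + 4148·844067279642895) = (100503090979990675201, 7002382152411359280)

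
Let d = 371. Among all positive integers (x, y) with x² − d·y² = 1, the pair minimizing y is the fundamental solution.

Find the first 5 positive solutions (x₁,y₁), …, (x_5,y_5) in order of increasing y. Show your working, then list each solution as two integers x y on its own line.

1695 88
5746049 298320
19479104415 1011304712
66034158220801 3428322675360
223855776889410975 11622012858165688

√371 → a₀=19, period (3,1,4,1,3,38); ℓ=6 even so k=5
k=0  a_k=19  p_k/q_k = 19/1
k=1  a_k=3  p_k/q_k = 58/3
…
k=3  a_k=4  p_k/q_k = 366/19
k=4  a_k=1  p_k/q_k = 443/23
k=5  a_k=3  p_k/q_k = 1695/88
→ (1695, 88).  Check: 1695²=2873025, 371·88²=2873024, difference 1.
k=2:  x_2 = 1695·1695+371·88·88 = 5746049,  y_2 = 1695·88+88·1695 = 298320
k=3:  x_3 = 1695·5746049+371·88·298320 = 19479104415,  y_3 = 1695·298320+88·5746049 = 1011304712
k=4:  x_4 = 1695·19479104415+371·88·1011304712 = 66034158220801,  y_4 = 1695·1011304712+88·19479104415 = 3428322675360
k=5:  x_5 = 1695·66034158220801+371·88·3428322675360 = 223855776889410975,  y_5 = 1695·3428322675360+88·66034158220801 = 11622012858165688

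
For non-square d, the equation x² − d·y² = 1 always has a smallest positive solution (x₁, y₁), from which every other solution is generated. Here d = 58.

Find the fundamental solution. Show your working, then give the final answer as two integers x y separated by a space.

19603 2574

[7; 1,1,1,1,1,1,14] for √58; ℓ=7 ⇒ convergent index 13
i=0: a=7 ⇒ p=7, q=1
i=1: a=1 ⇒ p=8, q=1
i=2: a=1 ⇒ p=15, q=2
i=3: a=1 ⇒ p=23, q=3
…
i=6: a=1 ⇒ p=99, q=13
i=7: a=14 ⇒ p=1447, q=190
i=8: a=1 ⇒ p=1546, q=203
i=9: a=1 ⇒ p=2993, q=393
…
i=12: a=1 ⇒ p=12071, q=1585
i=13: a=1 ⇒ p=19603, q=2574
→ (19603, 2574).  Check: 19603²=384277609, 58·2574²=384277608, difference 1.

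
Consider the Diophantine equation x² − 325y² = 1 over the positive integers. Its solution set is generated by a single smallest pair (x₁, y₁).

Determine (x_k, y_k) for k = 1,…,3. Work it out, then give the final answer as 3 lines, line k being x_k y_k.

649 36
842401 46728
1093435849 60652908

√325 → a₀=18, period (36); ℓ=1 odd so k=1
a_0=18:  p_0=18·1+0=18,  q_0=18·0+1=1
a_1=36:  p_1=36·18+1=649,  q_1=36·1+0=36
→ (649, 36).  Check: 649²=421201, 325·36²=421200, difference 1.
(649+36√325)^2 = 842401 + 46728√325
(649+36√325)^3 = 1093435849 + 60652908√325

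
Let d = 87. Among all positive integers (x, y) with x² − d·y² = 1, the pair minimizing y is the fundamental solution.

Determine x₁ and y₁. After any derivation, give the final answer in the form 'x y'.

28 3

d=87: √d = [9; 3,18] (ℓ=2, even), read p_1/q_1
i=0: a=9 ⇒ p=9, q=1
i=1: a=3 ⇒ p=28, q=3
→ (28, 3).  Check: 28²=784, 87·3²=783, difference 1.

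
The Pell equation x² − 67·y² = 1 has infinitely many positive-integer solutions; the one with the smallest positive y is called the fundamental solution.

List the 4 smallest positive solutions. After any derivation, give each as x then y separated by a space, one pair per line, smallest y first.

√67 → a₀=8, period (5,2,1,1,7,1,1,2,5,16); ℓ=10 even so k=9
a_0=8:  p_0=8·1+0=8,  q_0=8·0+1=1
…
a_7=1:  p_7=1·1899+1678=3577,  q_7=1·232+205=437
a_8=2:  p_8=2·3577+1899=9053,  q_8=2·437+232=1106
a_9=5:  p_9=5·9053+3577=48842,  q_9=5·1106+437=5967
fundamental: x₁=48842, y₁=5967  (since 2385540964 − 67·35605089 = 1)
k=2:  x_2 = 48842·48842+67·5967·5967 = 4771081927,  y_2 = 48842·5967+5967·48842 = 582880428
k=3:  x_3 = 48842·4771081927+67·5967·582880428 = 466058366908226,  y_3 = 48842·582880428+5967·4771081927 = 56938091722785
k=4:  x_4 = 48842·466058366908226+67·5967·56938091722785 = 45526445508292066657,  y_4 = 48842·56938091722785+5967·466058366908226 = 5561940551265649512

48842 5967
4771081927 582880428
466058366908226 56938091722785
45526445508292066657 5561940551265649512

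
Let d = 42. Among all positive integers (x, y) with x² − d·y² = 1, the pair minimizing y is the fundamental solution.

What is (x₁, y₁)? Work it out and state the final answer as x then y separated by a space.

13 2

√42 → a₀=6, period (2,12); ℓ=2 even so k=1
a_0=6:  p_0=6·1+0=6,  q_0=6·0+1=1
a_1=2:  p_1=2·6+1=13,  q_1=2·1+0=2
fundamental: x₁=13, y₁=2  (since 169 − 42·4 = 1)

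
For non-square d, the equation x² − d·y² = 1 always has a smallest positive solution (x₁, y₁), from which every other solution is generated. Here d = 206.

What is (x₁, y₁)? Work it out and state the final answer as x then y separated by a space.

59535 4148

d=206: √d = [14; 2,1,5,14,5,1,2,28] (ℓ=8, even), read p_7/q_7
i=0: a=14 ⇒ p=14, q=1
i=1: a=2 ⇒ p=29, q=2
…
i=3: a=5 ⇒ p=244, q=17
…
i=6: a=1 ⇒ p=20998, q=1463
i=7: a=2 ⇒ p=59535, q=4148
fundamental: x₁=59535, y₁=4148  (since 3544416225 − 206·17205904 = 1)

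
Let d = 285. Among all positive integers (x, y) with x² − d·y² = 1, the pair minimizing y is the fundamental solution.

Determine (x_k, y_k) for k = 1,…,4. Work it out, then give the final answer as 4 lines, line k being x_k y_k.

d=285: √d = [16; 1,7,2,7,1,32] (ℓ=6, even), read p_5/q_5
a_0=16:  p_0=16·1+0=16,  q_0=16·0+1=1
…
a_2=7:  p_2=7·17+16=135,  q_2=7·1+1=8
…
a_4=7:  p_4=7·287+135=2144,  q_4=7·17+8=127
a_5=1:  p_5=1·2144+287=2431,  q_5=1·127+17=144
(x₁, y₁) = (2431, 144);  2431² − 285·144² = 1 ✓
(x_2, y_2) = (2431·2431 + 285·144·144, 2431·144 + 144·2431) = (11819521, 700128)
(x_3, y_3) = (2431·11819521 + 285·144·700128, 2431·700128 + 144·11819521) = (57466508671, 3404022192)
(x_4, y_4) = (2431·57466508671 + 285·144·3404022192, 2431·3404022192 + 144·57466508671) = (279402153338881, 16550355197376)

2431 144
11819521 700128
57466508671 3404022192
279402153338881 16550355197376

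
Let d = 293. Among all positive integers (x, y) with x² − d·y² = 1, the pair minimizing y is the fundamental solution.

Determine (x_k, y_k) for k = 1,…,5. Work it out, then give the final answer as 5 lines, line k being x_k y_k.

√293 = [17; 8,1,1,8,34, …], period ℓ=5 (odd) → k=9
a_0=17:  p_0=17·1+0=17,  q_0=17·0+1=1
a_1=8:  p_1=8·17+1=137,  q_1=8·1+0=8
a_2=1:  p_2=1·137+17=154,  q_2=1·8+1=9
…
a_4=8:  p_4=8·291+154=2482,  q_4=8·17+9=145
a_5=34:  p_5=34·2482+291=84679,  q_5=34·145+17=4947
…
a_7=1:  p_7=1·679914+84679=764593,  q_7=1·39721+4947=44668
a_8=1:  p_8=1·764593+679914=1444507,  q_8=1·44668+39721=84389
a_9=8:  p_9=8·1444507+764593=12320649,  q_9=8·84389+44668=719780
fundamental: x₁=12320649, y₁=719780  (since 151798391781201 − 293·518083248400 = 1)
n=2: (12320649,719780)∘(12320649,719780) = (12320649·12320649+293·719780·719780, 12320649·719780+719780·12320649) = (303596783562401,17736313474440)
n=3: (303596783562401,17736313474440)∘(12320649,719780) = (12320649·303596783562401+293·719780·17736313474440, 12320649·17736313474440+719780·303596783562401) = (7481018815602612315849,437045785745090703340)
n=4: (7481018815602612315849,437045785745090703340)∘(12320649,719780) = (12320649·7481018815602612315849+293·719780·437045785745090703340, 12320649·437045785745090703340+719780·7481018815602612315849) = (184342013978870716056521769601,10769375446188914321717060880)
n=5: (184342013978870716056521769601,10769375446188914321717060880)∘(12320649,719780) = (12320649·184342013978870716056521769601+293·719780·10769375446188914321717060880, 12320649·10769375446188914321717060880+719780·184342013978870716056521769601) = (4542426500373511536803322165613266249,265371389643423565052112223737518900)

12320649 719780
303596783562401 17736313474440
7481018815602612315849 437045785745090703340
184342013978870716056521769601 10769375446188914321717060880
4542426500373511536803322165613266249 265371389643423565052112223737518900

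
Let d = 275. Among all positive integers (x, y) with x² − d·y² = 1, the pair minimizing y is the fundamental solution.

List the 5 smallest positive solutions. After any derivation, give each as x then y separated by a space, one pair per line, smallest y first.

199 12
79201 4776
31521799 1900836
12545596801 756527952
4993116004999 301096224060

√275 = [16; 1,1,2,1,1,32, …], period ℓ=6 (even) → k=5
i=0: a=16 ⇒ p=16, q=1
i=1: a=1 ⇒ p=17, q=1
i=2: a=1 ⇒ p=33, q=2
i=3: a=2 ⇒ p=83, q=5
i=4: a=1 ⇒ p=116, q=7
i=5: a=1 ⇒ p=199, q=12
→ (199, 12).  Check: 199²=39601, 275·12²=39600, difference 1.
(199+12√275)^2 = 79201 + 4776√275
(199+12√275)^3 = 31521799 + 1900836√275
(199+12√275)^4 = 12545596801 + 756527952√275
(199+12√275)^5 = 4993116004999 + 301096224060√275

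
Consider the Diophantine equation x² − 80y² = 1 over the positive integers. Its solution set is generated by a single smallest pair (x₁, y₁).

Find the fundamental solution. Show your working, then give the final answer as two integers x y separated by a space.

[8; 1,16] for √80; ℓ=2 ⇒ convergent index 1
step 0: (8, 1)  from 8·(1,0) + (0,1)
step 1: (9, 1)  from 1·(8,1) + (1,0)
fundamental: x₁=9, y₁=1  (since 81 − 80·1 = 1)

9 1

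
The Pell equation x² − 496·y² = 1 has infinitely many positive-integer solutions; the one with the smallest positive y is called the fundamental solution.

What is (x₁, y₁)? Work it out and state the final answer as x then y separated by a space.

d=496: √d = [22; 3,1,2,4,1,…,1,3,44] (ℓ=16, even), read p_15/q_15
a_0=22:  p_0=22·1+0=22,  q_0=22·0+1=1
a_1=3:  p_1=3·22+1=67,  q_1=3·1+0=3
a_2=1:  p_2=1·67+22=89,  q_2=1·3+1=4
a_3=2:  p_3=2·89+67=245,  q_3=2·4+3=11
…
a_6=1:  p_6=1·1314+1069=2383,  q_6=1·59+48=107
a_7=2:  p_7=2·2383+1314=6080,  q_7=2·107+59=273
a_8=2:  p_8=2·6080+2383=14543,  q_8=2·273+107=653
a_9=2:  p_9=2·14543+6080=35166,  q_9=2·653+273=1579
a_10=1:  p_10=1·35166+14543=49709,  q_10=1·1579+653=2232
a_11=1:  p_11=1·49709+35166=84875,  q_11=1·2232+1579=3811
a_12=4:  p_12=4·84875+49709=389209,  q_12=4·3811+2232=17476
a_13=2:  p_13=2·389209+84875=863293,  q_13=2·17476+3811=38763
a_14=1:  p_14=1·863293+389209=1252502,  q_14=1·38763+17476=56239
a_15=3:  p_15=3·1252502+863293=4620799,  q_15=3·56239+38763=207480
fundamental: x₁=4620799, y₁=207480  (since 21351783398401 − 496·43047950400 = 1)

4620799 207480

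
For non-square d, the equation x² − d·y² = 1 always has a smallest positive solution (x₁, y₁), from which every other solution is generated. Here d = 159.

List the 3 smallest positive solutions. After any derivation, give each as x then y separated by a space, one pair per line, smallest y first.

d=159: √d = [12; 1,1,1,1,3,1,1,1,1,24] (ℓ=10, even), read p_9/q_9
a_0=12:  p_0=12·1+0=12,  q_0=12·0+1=1
…
a_5=3:  p_5=3·63+38=227,  q_5=3·5+3=18
a_6=1:  p_6=1·227+63=290,  q_6=1·18+5=23
…
a_8=1:  p_8=1·517+290=807,  q_8=1·41+23=64
a_9=1:  p_9=1·807+517=1324,  q_9=1·64+41=105
→ (1324, 105).  Check: 1324²=1752976, 159·105²=1752975, difference 1.
(1324+105√159)^2 = 3505951 + 278040√159
(1324+105√159)^3 = 9283756924 + 736249815√159

1324 105
3505951 278040
9283756924 736249815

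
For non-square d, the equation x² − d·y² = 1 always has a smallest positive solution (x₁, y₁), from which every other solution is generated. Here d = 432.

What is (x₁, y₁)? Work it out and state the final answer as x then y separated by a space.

√432 = [20; 1,3,1,1,1,3,1,40, …], period ℓ=8 (even) → k=7
i=0: a=20 ⇒ p=20, q=1
i=1: a=1 ⇒ p=21, q=1
i=2: a=3 ⇒ p=83, q=4
…
i=4: a=1 ⇒ p=187, q=9
i=5: a=1 ⇒ p=291, q=14
i=6: a=3 ⇒ p=1060, q=51
i=7: a=1 ⇒ p=1351, q=65
fundamental: x₁=1351, y₁=65  (since 1825201 − 432·4225 = 1)

1351 65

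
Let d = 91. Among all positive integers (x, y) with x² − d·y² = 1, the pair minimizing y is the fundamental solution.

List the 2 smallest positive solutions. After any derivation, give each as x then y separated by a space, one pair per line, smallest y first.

1574 165
4954951 519420

√91 → a₀=9, period (1,1,5,1,5,1,1,18); ℓ=8 even so k=7
k=0  a_k=9  p_k/q_k = 9/1
…
k=2  a_k=1  p_k/q_k = 19/2
…
k=4  a_k=1  p_k/q_k = 124/13
…
k=6  a_k=1  p_k/q_k = 849/89
k=7  a_k=1  p_k/q_k = 1574/165
→ (1574, 165).  Check: 1574²=2477476, 91·165²=2477475, difference 1.
(x_2, y_2) = (1574·1574 + 91·165·165, 1574·165 + 165·1574) = (4954951, 519420)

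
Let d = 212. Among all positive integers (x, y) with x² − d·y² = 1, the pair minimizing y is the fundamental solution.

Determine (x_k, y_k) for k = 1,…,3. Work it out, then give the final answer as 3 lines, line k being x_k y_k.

√212 = [14; 1,1,3,1,1,…,1,1,28, …], period ℓ=14 (even) → k=13
step 0: (14, 1)  from 14·(1,0) + (0,1)
step 1: (15, 1)  from 1·(14,1) + (1,0)
step 2: (29, 2)  from 1·(15,1) + (14,1)
…
step 5: (233, 16)  from 1·(131,9) + (102,7)
…
step 7: (2417, 166)  from 6·(364,25) + (233,16)
…
step 10: (7979, 548)  from 1·(5198,357) + (2781,191)
…
step 12: (37114, 2549)  from 1·(29135,2001) + (7979,548)
step 13: (66249, 4550)  from 1·(37114,2549) + (29135,2001)
(x₁, y₁) = (66249, 4550);  66249² − 212·4550² = 1 ✓
(x_2, y_2) = (66249·66249 + 212·4550·4550, 66249·4550 + 4550·66249) = (8777860001, 602865900)
(x_3, y_3) = (66249·8777860001 + 212·4550·602865900, 66249·602865900 + 4550·8777860001) = (1163048894346249, 79878526013650)

66249 4550
8777860001 602865900
1163048894346249 79878526013650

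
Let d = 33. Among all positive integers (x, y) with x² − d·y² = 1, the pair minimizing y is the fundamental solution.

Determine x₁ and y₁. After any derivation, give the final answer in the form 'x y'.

23 4

√33 = [5; 1,2,1,10, …], period ℓ=4 (even) → k=3
k=0  a_k=5  p_k/q_k = 5/1
…
k=2  a_k=2  p_k/q_k = 17/3
k=3  a_k=1  p_k/q_k = 23/4
fundamental: x₁=23, y₁=4  (since 529 − 33·16 = 1)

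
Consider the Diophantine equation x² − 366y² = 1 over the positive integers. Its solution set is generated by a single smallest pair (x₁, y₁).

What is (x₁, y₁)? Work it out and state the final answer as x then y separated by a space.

[19; 7,1,1,1,2,12,2,1,1,1,7,38] for √366; ℓ=12 ⇒ convergent index 11
i=0: a=19 ⇒ p=19, q=1
i=1: a=7 ⇒ p=134, q=7
…
i=3: a=1 ⇒ p=287, q=15
i=4: a=1 ⇒ p=440, q=23
…
i=7: a=2 ⇒ p=30055, q=1571
i=8: a=1 ⇒ p=44499, q=2326
…
i=10: a=1 ⇒ p=119053, q=6223
i=11: a=7 ⇒ p=907925, q=47458
(x₁, y₁) = (907925, 47458);  907925² − 366·47458² = 1 ✓

907925 47458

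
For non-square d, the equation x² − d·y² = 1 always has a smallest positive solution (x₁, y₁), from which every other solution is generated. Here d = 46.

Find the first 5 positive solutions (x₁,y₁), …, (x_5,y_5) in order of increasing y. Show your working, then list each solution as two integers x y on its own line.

√46 = [6; 1,3,1,1,2,6,2,1,1,3,1,12, …], period ℓ=12 (even) → k=11
step 0: (6, 1)  from 6·(1,0) + (0,1)
…
step 5: (156, 23)  from 2·(61,9) + (34,5)
…
step 7: (2150, 317)  from 2·(997,147) + (156,23)
…
step 10: (19038, 2807)  from 3·(5297,781) + (3147,464)
step 11: (24335, 3588)  from 1·(19038,2807) + (5297,781)
→ (24335, 3588).  Check: 24335²=592192225, 46·3588²=592192224, difference 1.
n=2: (24335,3588)∘(24335,3588) = (24335·24335+46·3588·3588, 24335·3588+3588·24335) = (1184384449,174627960)
n=3: (1184384449,174627960)∘(24335,3588) = (24335·1184384449+46·3588·174627960, 24335·174627960+3588·1184384449) = (57643991108495,8499142809612)
n=4: (57643991108495,8499142809612)∘(24335,3588) = (24335·57643991108495+46·3588·8499142809612, 24335·8499142809612+3588·57643991108495) = (2805533046066067201,413653280369188080)
n=5: (2805533046066067201,413653280369188080)∘(24335,3588) = (24335·2805533046066067201+46·3588·413653280369188080, 24335·413653280369188080+3588·2805533046066067201) = (136545293294391499564175,20132505147069241043988)

24335 3588
1184384449 174627960
57643991108495 8499142809612
2805533046066067201 413653280369188080
136545293294391499564175 20132505147069241043988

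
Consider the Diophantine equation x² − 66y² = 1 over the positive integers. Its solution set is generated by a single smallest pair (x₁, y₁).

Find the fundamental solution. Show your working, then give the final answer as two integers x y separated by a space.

65 8

d=66: √d = [8; 8,16] (ℓ=2, even), read p_1/q_1
step 0: (8, 1)  from 8·(1,0) + (0,1)
step 1: (65, 8)  from 8·(8,1) + (1,0)
(x₁, y₁) = (65, 8);  65² − 66·8² = 1 ✓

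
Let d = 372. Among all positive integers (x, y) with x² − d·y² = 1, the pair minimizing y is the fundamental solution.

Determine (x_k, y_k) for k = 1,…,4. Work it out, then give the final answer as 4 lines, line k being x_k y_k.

√372 → a₀=19, period (3,2,12,2,3,38); ℓ=6 even so k=5
a_0=19:  p_0=19·1+0=19,  q_0=19·0+1=1
…
a_4=2:  p_4=2·1678+135=3491,  q_4=2·87+7=181
a_5=3:  p_5=3·3491+1678=12151,  q_5=3·181+87=630
(x₁, y₁) = (12151, 630);  12151² − 372·630² = 1 ✓
(x_2, y_2) = (12151·12151 + 372·630·630, 12151·630 + 630·12151) = (295293601, 15310260)
(x_3, y_3) = (12151·295293601 + 372·630·15310260, 12151·15310260 + 630·295293601) = (7176225079351, 372069937890)
(x_4, y_4) = (12151·7176225079351 + 372·630·372069937890, 12151·372069937890 + 630·7176225079351) = (174396621583094401, 9042043615292520)

12151 630
295293601 15310260
7176225079351 372069937890
174396621583094401 9042043615292520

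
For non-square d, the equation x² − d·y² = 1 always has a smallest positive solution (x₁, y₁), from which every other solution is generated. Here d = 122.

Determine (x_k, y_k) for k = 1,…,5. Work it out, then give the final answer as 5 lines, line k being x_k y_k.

√122 → a₀=11, period (22); ℓ=1 odd so k=1
i=0: a=11 ⇒ p=11, q=1
i=1: a=22 ⇒ p=243, q=22
(x₁, y₁) = (243, 22);  243² − 122·22² = 1 ✓
k=2:  x_2 = 243·243+122·22·22 = 118097,  y_2 = 243·22+22·243 = 10692
k=3:  x_3 = 243·118097+122·22·10692 = 57394899,  y_3 = 243·10692+22·118097 = 5196290
k=4:  x_4 = 243·57394899+122·22·5196290 = 27893802817,  y_4 = 243·5196290+22·57394899 = 2525386248
k=5:  x_5 = 243·27893802817+122·22·2525386248 = 13556330774163,  y_5 = 243·2525386248+22·27893802817 = 1227332520238

243 22
118097 10692
57394899 5196290
27893802817 2525386248
13556330774163 1227332520238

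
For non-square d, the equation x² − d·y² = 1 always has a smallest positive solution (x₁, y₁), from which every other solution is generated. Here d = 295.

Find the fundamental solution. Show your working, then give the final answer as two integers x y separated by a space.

2024999 117900

[17; 5,1,2,3,2,6,2,3,2,1,5,34] for √295; ℓ=12 ⇒ convergent index 11
i=0: a=17 ⇒ p=17, q=1
i=1: a=5 ⇒ p=86, q=5
…
i=4: a=3 ⇒ p=979, q=57
i=5: a=2 ⇒ p=2250, q=131
…
i=7: a=2 ⇒ p=31208, q=1817
i=8: a=3 ⇒ p=108103, q=6294
i=9: a=2 ⇒ p=247414, q=14405
i=10: a=1 ⇒ p=355517, q=20699
i=11: a=5 ⇒ p=2024999, q=117900
→ (2024999, 117900).  Check: 2024999²=4100620950001, 295·117900²=4100620950000, difference 1.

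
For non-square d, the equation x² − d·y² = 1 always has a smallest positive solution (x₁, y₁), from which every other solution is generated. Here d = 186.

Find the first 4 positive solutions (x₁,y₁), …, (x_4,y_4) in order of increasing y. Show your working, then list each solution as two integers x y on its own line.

√186 = [13; 1,1,1,3,4,3,1,1,1,26, …], period ℓ=10 (even) → k=9
step 0: (13, 1)  from 13·(1,0) + (0,1)
step 1: (14, 1)  from 1·(13,1) + (1,0)
…
step 4: (150, 11)  from 3·(41,3) + (27,2)
…
step 7: (2714, 199)  from 1·(2073,152) + (641,47)
step 8: (4787, 351)  from 1·(2714,199) + (2073,152)
step 9: (7501, 550)  from 1·(4787,351) + (2714,199)
fundamental: x₁=7501, y₁=550  (since 56265001 − 186·302500 = 1)
(x_2, y_2) = (7501·7501 + 186·550·550, 7501·550 + 550·7501) = (112530001, 8251100)
(x_3, y_3) = (7501·112530001 + 186·550·8251100, 7501·8251100 + 550·112530001) = (1688175067501, 123783001650)
(x_4, y_4) = (7501·1688175067501 + 186·550·123783001650, 7501·123783001650 + 550·1688175067501) = (25326002250120001, 1856992582502200)

7501 550
112530001 8251100
1688175067501 123783001650
25326002250120001 1856992582502200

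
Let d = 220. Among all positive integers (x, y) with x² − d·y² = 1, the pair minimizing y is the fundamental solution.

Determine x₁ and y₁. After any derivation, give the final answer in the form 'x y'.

[14; 1,4,1,28] for √220; ℓ=4 ⇒ convergent index 3
a_0=14:  p_0=14·1+0=14,  q_0=14·0+1=1
a_1=1:  p_1=1·14+1=15,  q_1=1·1+0=1
a_2=4:  p_2=4·15+14=74,  q_2=4·1+1=5
a_3=1:  p_3=1·74+15=89,  q_3=1·5+1=6
(x₁, y₁) = (89, 6);  89² − 220·6² = 1 ✓

89 6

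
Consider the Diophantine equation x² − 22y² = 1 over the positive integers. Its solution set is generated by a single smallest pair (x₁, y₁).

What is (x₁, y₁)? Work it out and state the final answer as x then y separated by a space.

197 42

[4; 1,2,4,2,1,8] for √22; ℓ=6 ⇒ convergent index 5
i=0: a=4 ⇒ p=4, q=1
i=1: a=1 ⇒ p=5, q=1
…
i=3: a=4 ⇒ p=61, q=13
i=4: a=2 ⇒ p=136, q=29
i=5: a=1 ⇒ p=197, q=42
fundamental: x₁=197, y₁=42  (since 38809 − 22·1764 = 1)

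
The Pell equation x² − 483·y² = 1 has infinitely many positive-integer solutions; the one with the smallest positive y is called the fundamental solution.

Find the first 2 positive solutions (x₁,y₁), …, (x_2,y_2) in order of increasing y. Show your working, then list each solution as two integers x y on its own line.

√483 → a₀=21, period (1,42); ℓ=2 even so k=1
step 0: (21, 1)  from 21·(1,0) + (0,1)
step 1: (22, 1)  from 1·(21,1) + (1,0)
(x₁, y₁) = (22, 1);  22² − 483·1² = 1 ✓
(x_2, y_2) = (22·22 + 483·1·1, 22·1 + 1·22) = (967, 44)

22 1
967 44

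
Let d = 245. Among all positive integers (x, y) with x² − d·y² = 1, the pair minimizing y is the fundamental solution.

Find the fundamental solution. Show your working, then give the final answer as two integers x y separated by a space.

51841 3312

√245 = [15; 1,1,1,7,6,7,1,1,1,30, …], period ℓ=10 (even) → k=9
a_0=15:  p_0=15·1+0=15,  q_0=15·0+1=1
…
a_2=1:  p_2=1·16+15=31,  q_2=1·1+1=2
a_3=1:  p_3=1·31+16=47,  q_3=1·2+1=3
…
a_5=6:  p_5=6·360+47=2207,  q_5=6·23+3=141
a_6=7:  p_6=7·2207+360=15809,  q_6=7·141+23=1010
…
a_8=1:  p_8=1·18016+15809=33825,  q_8=1·1151+1010=2161
a_9=1:  p_9=1·33825+18016=51841,  q_9=1·2161+1151=3312
→ (51841, 3312).  Check: 51841²=2687489281, 245·3312²=2687489280, difference 1.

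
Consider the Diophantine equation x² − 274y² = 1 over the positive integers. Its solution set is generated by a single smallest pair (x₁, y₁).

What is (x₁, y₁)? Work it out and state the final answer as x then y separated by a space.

√274 → a₀=16, period (1,1,4,4,1,1,32); ℓ=7 odd so k=13
step 0: (16, 1)  from 16·(1,0) + (0,1)
step 1: (17, 1)  from 1·(16,1) + (1,0)
step 2: (33, 2)  from 1·(17,1) + (16,1)
step 3: (149, 9)  from 4·(33,2) + (17,1)
step 4: (629, 38)  from 4·(149,9) + (33,2)
step 5: (778, 47)  from 1·(629,38) + (149,9)
step 6: (1407, 85)  from 1·(778,47) + (629,38)
step 7: (45802, 2767)  from 32·(1407,85) + (778,47)
…
step 9: (93011, 5619)  from 1·(47209,2852) + (45802,2767)
step 10: (419253, 25328)  from 4·(93011,5619) + (47209,2852)
step 11: (1770023, 106931)  from 4·(419253,25328) + (93011,5619)
step 12: (2189276, 132259)  from 1·(1770023,106931) + (419253,25328)
step 13: (3959299, 239190)  from 1·(2189276,132259) + (1770023,106931)
→ (3959299, 239190).  Check: 3959299²=15676048571401, 274·239190²=15676048571400, difference 1.

3959299 239190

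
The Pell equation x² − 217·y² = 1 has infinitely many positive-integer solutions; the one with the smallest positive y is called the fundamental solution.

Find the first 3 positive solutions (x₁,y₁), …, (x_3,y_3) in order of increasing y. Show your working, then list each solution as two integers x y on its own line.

3844063 260952
29553640695937 2006231855952
227212113429087499999 15424163293772565000

√217 = [14; 1,2,1,2,1,…,2,1,28, …], period ℓ=16 (even) → k=15
k=0  a_k=14  p_k/q_k = 14/1
k=1  a_k=1  p_k/q_k = 15/1
k=2  a_k=2  p_k/q_k = 44/3
…
k=5  a_k=1  p_k/q_k = 221/15
k=6  a_k=1  p_k/q_k = 383/26
k=7  a_k=9  p_k/q_k = 3668/249
…
k=10  a_k=1  p_k/q_k = 154218/10469
…
k=12  a_k=2  p_k/q_k = 740980/50301
k=13  a_k=1  p_k/q_k = 1034361/70217
k=14  a_k=2  p_k/q_k = 2809702/190735
k=15  a_k=1  p_k/q_k = 3844063/260952
fundamental: x₁=3844063, y₁=260952  (since 14776820347969 − 217·68095946304 = 1)
(x_2, y_2) = (3844063·3844063 + 217·260952·260952, 3844063·260952 + 260952·3844063) = (29553640695937, 2006231855952)
(x_3, y_3) = (3844063·29553640695937 + 217·260952·2006231855952, 3844063·2006231855952 + 260952·29553640695937) = (227212113429087499999, 15424163293772565000)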